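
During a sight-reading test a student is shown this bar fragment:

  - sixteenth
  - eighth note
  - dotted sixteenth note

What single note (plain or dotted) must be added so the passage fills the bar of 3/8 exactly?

dotted sixteenth note

The bar of 3/8 = 12 thirty-second notes.
In thirty-second notes: sixteenth = 2; eighth note = 4; dotted sixteenth note = 3.
Adding: 2 + 4 + 3 = 9.
Remaining: 12 − 9 = 3 thirty-second notes, which is a dotted sixteenth note.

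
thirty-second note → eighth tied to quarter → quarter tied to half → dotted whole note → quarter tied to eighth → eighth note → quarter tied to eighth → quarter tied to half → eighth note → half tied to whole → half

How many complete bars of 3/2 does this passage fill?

One bar of 3/2 = 48 thirty-second notes.
Working in thirty-second notes: thirty-second note = 1; eighth tied to quarter (eighth + quarter) = 12; quarter tied to half (quarter + half) = 24; dotted whole note = 48; quarter tied to eighth (quarter + eighth) = 12; eighth note = 4; quarter tied to eighth (quarter + eighth) = 12; quarter tied to half (quarter + half) = 24; eighth note = 4; half tied to whole (half + whole) = 48; half = 16.
Sum: 1 + 12 + 24 + 48 + 12 + 4 + 12 + 24 + 4 + 48 + 16 = 205.
205 ÷ 48 = 4 complete bars with 13 left over.

4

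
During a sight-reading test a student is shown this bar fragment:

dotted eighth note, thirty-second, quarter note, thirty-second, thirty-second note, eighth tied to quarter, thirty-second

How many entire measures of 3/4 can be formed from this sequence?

One bar of 3/4 = 24 thirty-second notes.
Convert each value to thirty-second notes: dotted eighth note = 6; thirty-second = 1; quarter note = 8; thirty-second = 1; thirty-second note = 1; eighth tied to quarter (eighth + quarter) = 12; thirty-second = 1.
Sum: 6 + 1 + 8 + 1 + 1 + 12 + 1 = 30.
30 ÷ 24 = 1 complete bar with 6 left over.

1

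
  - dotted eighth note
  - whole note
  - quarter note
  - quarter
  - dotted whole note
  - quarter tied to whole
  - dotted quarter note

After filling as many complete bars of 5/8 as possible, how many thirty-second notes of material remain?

One bar of 5/8 = 10 sixteenth notes.
Working in sixteenth notes: dotted eighth note = 3; whole note = 16; quarter note = 4; quarter = 4; dotted whole note = 24; quarter tied to whole (quarter + whole) = 20; dotted quarter note = 6.
Altogether 3 + 16 + 4 + 4 + 24 + 20 + 6 = 77.
77 ÷ 10 = 7 complete bars with 7 sixteenth notes remaining = 14 thirty-second notes.

14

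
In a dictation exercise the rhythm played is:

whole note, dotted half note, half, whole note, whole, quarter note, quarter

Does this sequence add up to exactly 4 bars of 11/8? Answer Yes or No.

One bar of 11/8 = 11 eighth notes, so 4 bars = 44.
Express everything in eighth notes: whole note = 8; dotted half note = 6; half = 4; whole note = 8; whole = 8; quarter note = 2; quarter = 2.
Total: 8 + 6 + 4 + 8 + 8 + 2 + 2 = 38.
38 falls short of 44, so the answer is No.

No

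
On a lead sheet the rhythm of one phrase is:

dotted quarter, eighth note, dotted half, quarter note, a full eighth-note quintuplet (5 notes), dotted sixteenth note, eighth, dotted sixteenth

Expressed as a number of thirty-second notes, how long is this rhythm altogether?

In thirty-second notes: dotted quarter = 12; eighth note = 4; dotted half = 24; quarter note = 8; a full eighth-note quintuplet (5 notes) (five quintuplet eighths span one half) = 16; dotted sixteenth note = 3; eighth = 4; dotted sixteenth = 3.
Adding: 12 + 4 + 24 + 8 + 16 + 3 + 4 + 3 = 74 thirty-second notes.

74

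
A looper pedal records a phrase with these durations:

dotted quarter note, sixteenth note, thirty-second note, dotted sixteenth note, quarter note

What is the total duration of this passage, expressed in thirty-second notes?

26

In thirty-second notes: dotted quarter note = 12; sixteenth note = 2; thirty-second note = 1; dotted sixteenth note = 3; quarter note = 8.
Adding: 12 + 2 + 1 + 3 + 8 = 26 thirty-second notes.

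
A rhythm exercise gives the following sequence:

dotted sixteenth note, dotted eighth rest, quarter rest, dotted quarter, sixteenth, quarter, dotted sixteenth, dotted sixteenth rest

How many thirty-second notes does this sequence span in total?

45

Express everything in thirty-second notes: dotted sixteenth note = 3; dotted eighth rest = 6; quarter rest = 8; dotted quarter = 12; sixteenth = 2; quarter = 8; dotted sixteenth = 3; dotted sixteenth rest = 3.
Sum: 3 + 6 + 8 + 12 + 2 + 8 + 3 + 3 = 45 thirty-second notes.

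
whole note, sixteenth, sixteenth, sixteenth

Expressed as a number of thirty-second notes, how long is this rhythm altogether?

38

Express everything in thirty-second notes: whole note = 32; sixteenth = 2; sixteenth = 2; sixteenth = 2.
Total: 32 + 2 + 2 + 2 = 38 thirty-second notes.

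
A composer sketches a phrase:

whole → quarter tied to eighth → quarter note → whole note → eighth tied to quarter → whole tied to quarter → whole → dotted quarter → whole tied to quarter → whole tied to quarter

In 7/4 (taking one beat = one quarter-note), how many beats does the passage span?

32.5

One quarter-note beat = 2 eighth notes.
Each duration in eighth notes: whole = 8; quarter tied to eighth (quarter + eighth) = 3; quarter note = 2; whole note = 8; eighth tied to quarter (eighth + quarter) = 3; whole tied to quarter (whole + quarter) = 10; whole = 8; dotted quarter = 3; whole tied to quarter (whole + quarter) = 10; whole tied to quarter (whole + quarter) = 10.
Adding: 8 + 3 + 2 + 8 + 3 + 10 + 8 + 3 + 10 + 10 = 65.
65 ÷ 2 = 32.5 beats.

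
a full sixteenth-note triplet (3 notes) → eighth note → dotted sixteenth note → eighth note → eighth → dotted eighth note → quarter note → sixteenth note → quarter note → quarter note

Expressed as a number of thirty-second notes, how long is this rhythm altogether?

In thirty-second notes: a full sixteenth-note triplet (3 notes) (three triplet sixteenths span one eighth) = 4; eighth note = 4; dotted sixteenth note = 3; eighth note = 4; eighth = 4; dotted eighth note = 6; quarter note = 8; sixteenth note = 2; quarter note = 8; quarter note = 8.
Adding: 4 + 4 + 3 + 4 + 4 + 6 + 8 + 2 + 8 + 8 = 51 thirty-second notes.

51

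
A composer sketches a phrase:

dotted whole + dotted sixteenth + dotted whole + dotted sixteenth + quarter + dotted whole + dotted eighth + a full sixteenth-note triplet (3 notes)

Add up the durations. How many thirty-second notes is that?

Express everything in thirty-second notes: dotted whole = 48; dotted sixteenth = 3; dotted whole = 48; dotted sixteenth = 3; quarter = 8; dotted whole = 48; dotted eighth = 6; a full sixteenth-note triplet (3 notes) (three triplet sixteenths span one eighth) = 4.
Adding: 48 + 3 + 48 + 3 + 8 + 48 + 6 + 4 = 168 thirty-second notes.

168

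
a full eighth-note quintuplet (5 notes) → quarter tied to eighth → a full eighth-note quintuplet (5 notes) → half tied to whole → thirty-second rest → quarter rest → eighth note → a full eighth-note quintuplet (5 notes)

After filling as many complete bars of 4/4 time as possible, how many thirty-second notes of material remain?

25

One bar of 4/4 = 32 thirty-second notes.
Convert each value to thirty-second notes: a full eighth-note quintuplet (5 notes) (five quintuplet eighths span one half) = 16; quarter tied to eighth (quarter + eighth) = 12; a full eighth-note quintuplet (5 notes) (five quintuplet eighths span one half) = 16; half tied to whole (half + whole) = 48; thirty-second rest = 1; quarter rest = 8; eighth note = 4; a full eighth-note quintuplet (5 notes) (five quintuplet eighths span one half) = 16.
Sum: 16 + 12 + 16 + 48 + 1 + 8 + 4 + 16 = 121.
121 ÷ 32 = 3 complete bars with 25 thirty-second notes remaining.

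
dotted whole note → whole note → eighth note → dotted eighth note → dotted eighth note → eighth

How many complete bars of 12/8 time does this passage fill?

2

One bar of 12/8 = 24 sixteenth notes.
Convert each value to sixteenth notes: dotted whole note = 24; whole note = 16; eighth note = 2; dotted eighth note = 3; dotted eighth note = 3; eighth = 2.
Adding: 24 + 16 + 2 + 3 + 3 + 2 = 50.
50 ÷ 24 = 2 complete bars with 2 left over.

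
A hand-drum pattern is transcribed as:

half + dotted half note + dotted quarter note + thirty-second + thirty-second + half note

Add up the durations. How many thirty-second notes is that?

In thirty-second notes: half = 16; dotted half note = 24; dotted quarter note = 12; thirty-second = 1; thirty-second = 1; half note = 16.
Total: 16 + 24 + 12 + 1 + 1 + 16 = 70 thirty-second notes.

70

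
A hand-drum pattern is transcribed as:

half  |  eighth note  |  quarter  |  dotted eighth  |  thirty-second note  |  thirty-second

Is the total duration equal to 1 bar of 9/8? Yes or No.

One bar of 9/8 = 36 thirty-second notes.
In thirty-second notes: half = 16; eighth note = 4; quarter = 8; dotted eighth = 6; thirty-second note = 1; thirty-second = 1.
Altogether 16 + 4 + 8 + 6 + 1 + 1 = 36.
36 equals 36, so the answer is Yes.

Yes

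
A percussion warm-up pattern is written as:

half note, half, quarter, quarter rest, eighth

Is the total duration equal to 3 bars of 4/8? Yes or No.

No

One bar of 4/8 = 4 eighth notes, so 3 bars = 12.
Express everything in eighth notes: half note = 4; half = 4; quarter = 2; quarter rest = 2; eighth = 1.
Total: 4 + 4 + 2 + 2 + 1 = 13.
13 exceeds 12, so the answer is No.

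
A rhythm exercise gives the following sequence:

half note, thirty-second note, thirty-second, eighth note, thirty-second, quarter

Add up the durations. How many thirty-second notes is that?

31

Express everything in thirty-second notes: half note = 16; thirty-second note = 1; thirty-second = 1; eighth note = 4; thirty-second = 1; quarter = 8.
Total: 16 + 1 + 1 + 4 + 1 + 8 = 31 thirty-second notes.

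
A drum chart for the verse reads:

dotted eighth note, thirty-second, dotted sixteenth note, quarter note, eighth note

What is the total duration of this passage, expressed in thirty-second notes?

Each duration in thirty-second notes: dotted eighth note = 6; thirty-second = 1; dotted sixteenth note = 3; quarter note = 8; eighth note = 4.
Sum: 6 + 1 + 3 + 8 + 4 = 22 thirty-second notes.

22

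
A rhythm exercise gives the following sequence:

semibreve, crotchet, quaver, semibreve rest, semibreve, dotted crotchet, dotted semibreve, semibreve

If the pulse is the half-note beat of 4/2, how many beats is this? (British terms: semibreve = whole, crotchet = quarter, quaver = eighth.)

12.5

One half-note beat = 4 eighth notes.
Convert each value to eighth notes: semibreve = 8; crotchet = 2; quaver = 1; semibreve rest = 8; semibreve = 8; dotted crotchet = 3; dotted semibreve = 12; semibreve = 8.
Sum: 8 + 2 + 1 + 8 + 8 + 3 + 12 + 8 = 50.
50 ÷ 4 = 12.5 beats.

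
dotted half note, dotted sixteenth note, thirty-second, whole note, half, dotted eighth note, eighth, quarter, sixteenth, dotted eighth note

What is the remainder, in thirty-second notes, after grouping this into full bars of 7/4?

46

One bar of 7/4 = 56 thirty-second notes.
Convert each value to thirty-second notes: dotted half note = 24; dotted sixteenth note = 3; thirty-second = 1; whole note = 32; half = 16; dotted eighth note = 6; eighth = 4; quarter = 8; sixteenth = 2; dotted eighth note = 6.
Altogether 24 + 3 + 1 + 32 + 16 + 6 + 4 + 8 + 2 + 6 = 102.
102 ÷ 56 = 1 complete bar with 46 thirty-second notes remaining.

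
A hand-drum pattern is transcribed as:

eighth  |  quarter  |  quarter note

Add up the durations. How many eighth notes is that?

In eighth notes: eighth = 1; quarter = 2; quarter note = 2.
Sum: 1 + 2 + 2 = 5 eighth notes.

5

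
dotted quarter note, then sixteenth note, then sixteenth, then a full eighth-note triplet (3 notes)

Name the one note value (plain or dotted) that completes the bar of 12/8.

dotted half note

The bar of 12/8 = 24 sixteenth notes.
Convert each value to sixteenth notes: dotted quarter note = 6; sixteenth note = 1; sixteenth = 1; a full eighth-note triplet (3 notes) (three triplet eighths span one quarter) = 4.
Altogether 6 + 1 + 1 + 4 = 12.
Remaining: 24 − 12 = 12 sixteenth notes, which is a dotted half note.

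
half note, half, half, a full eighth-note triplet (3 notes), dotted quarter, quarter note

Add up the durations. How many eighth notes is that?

19

Each duration in eighth notes: half note = 4; half = 4; half = 4; a full eighth-note triplet (3 notes) (three triplet eighths span one quarter) = 2; dotted quarter = 3; quarter note = 2.
Adding: 4 + 4 + 4 + 2 + 3 + 2 = 19 eighth notes.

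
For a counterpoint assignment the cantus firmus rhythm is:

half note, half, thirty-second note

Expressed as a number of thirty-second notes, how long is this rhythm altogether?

Working in thirty-second notes: half note = 16; half = 16; thirty-second note = 1.
Sum: 16 + 16 + 1 = 33 thirty-second notes.

33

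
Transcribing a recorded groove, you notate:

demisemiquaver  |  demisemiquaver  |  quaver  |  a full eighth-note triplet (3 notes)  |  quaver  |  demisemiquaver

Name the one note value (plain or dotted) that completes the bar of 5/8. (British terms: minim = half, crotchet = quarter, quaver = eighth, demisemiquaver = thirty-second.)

thirty-second note

The bar of 5/8 = 20 thirty-second notes.
Working in thirty-second notes: demisemiquaver = 1; demisemiquaver = 1; quaver = 4; a full eighth-note triplet (3 notes) (three triplet eighths span one quarter) = 8; quaver = 4; demisemiquaver = 1.
Sum: 1 + 1 + 4 + 8 + 4 + 1 = 19.
Remaining: 20 − 19 = 1 thirty-second note, which is a thirty-second note.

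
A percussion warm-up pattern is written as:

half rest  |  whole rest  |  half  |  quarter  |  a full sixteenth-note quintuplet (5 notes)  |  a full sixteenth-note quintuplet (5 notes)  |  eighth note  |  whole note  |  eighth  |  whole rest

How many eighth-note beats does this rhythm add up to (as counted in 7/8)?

40

One eighth-note beat = 2 sixteenth notes.
Convert each value to sixteenth notes: half rest = 8; whole rest = 16; half = 8; quarter = 4; a full sixteenth-note quintuplet (5 notes) (five quintuplet sixteenths span one quarter) = 4; a full sixteenth-note quintuplet (5 notes) (five quintuplet sixteenths span one quarter) = 4; eighth note = 2; whole note = 16; eighth = 2; whole rest = 16.
Adding: 8 + 16 + 8 + 4 + 4 + 4 + 2 + 16 + 2 + 16 = 80.
80 ÷ 2 = 40 beats.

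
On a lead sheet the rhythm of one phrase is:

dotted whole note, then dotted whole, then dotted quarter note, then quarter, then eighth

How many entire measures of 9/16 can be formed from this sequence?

One bar of 9/16 = 9 sixteenth notes.
Convert each value to sixteenth notes: dotted whole note = 24; dotted whole = 24; dotted quarter note = 6; quarter = 4; eighth = 2.
Total: 24 + 24 + 6 + 4 + 2 = 60.
60 ÷ 9 = 6 complete bars with 6 left over.

6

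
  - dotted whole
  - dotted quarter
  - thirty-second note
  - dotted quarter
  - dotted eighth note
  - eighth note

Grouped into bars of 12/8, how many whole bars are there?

One bar of 12/8 = 48 thirty-second notes.
In thirty-second notes: dotted whole = 48; dotted quarter = 12; thirty-second note = 1; dotted quarter = 12; dotted eighth note = 6; eighth note = 4.
Adding: 48 + 12 + 1 + 12 + 6 + 4 = 83.
83 ÷ 48 = 1 complete bar with 35 left over.

1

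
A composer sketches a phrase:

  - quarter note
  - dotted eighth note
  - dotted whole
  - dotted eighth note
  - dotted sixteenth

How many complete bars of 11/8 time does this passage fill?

One bar of 11/8 = 44 thirty-second notes.
Working in thirty-second notes: quarter note = 8; dotted eighth note = 6; dotted whole = 48; dotted eighth note = 6; dotted sixteenth = 3.
Adding: 8 + 6 + 48 + 6 + 3 = 71.
71 ÷ 44 = 1 complete bar with 27 left over.

1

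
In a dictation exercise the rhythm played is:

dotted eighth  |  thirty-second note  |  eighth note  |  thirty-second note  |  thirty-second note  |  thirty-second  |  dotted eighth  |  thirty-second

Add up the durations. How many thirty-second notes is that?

Each duration in thirty-second notes: dotted eighth = 6; thirty-second note = 1; eighth note = 4; thirty-second note = 1; thirty-second note = 1; thirty-second = 1; dotted eighth = 6; thirty-second = 1.
Adding: 6 + 1 + 4 + 1 + 1 + 1 + 6 + 1 = 21 thirty-second notes.

21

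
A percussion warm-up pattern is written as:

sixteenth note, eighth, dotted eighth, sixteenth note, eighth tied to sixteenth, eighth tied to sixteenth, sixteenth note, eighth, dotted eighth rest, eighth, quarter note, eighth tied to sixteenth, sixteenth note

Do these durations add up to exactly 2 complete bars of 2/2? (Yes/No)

One bar of 2/2 = 16 sixteenth notes, so 2 bars = 32.
Convert each value to sixteenth notes: sixteenth note = 1; eighth = 2; dotted eighth = 3; sixteenth note = 1; eighth tied to sixteenth (eighth + sixteenth) = 3; eighth tied to sixteenth (eighth + sixteenth) = 3; sixteenth note = 1; eighth = 2; dotted eighth rest = 3; eighth = 2; quarter note = 4; eighth tied to sixteenth (eighth + sixteenth) = 3; sixteenth note = 1.
Sum: 1 + 2 + 3 + 1 + 3 + 3 + 1 + 2 + 3 + 2 + 4 + 3 + 1 = 29.
29 falls short of 32, so the answer is No.

No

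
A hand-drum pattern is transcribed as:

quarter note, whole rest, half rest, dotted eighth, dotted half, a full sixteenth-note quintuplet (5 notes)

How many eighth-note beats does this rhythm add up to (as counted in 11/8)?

23.5

One eighth-note beat = 2 sixteenth notes.
Convert each value to sixteenth notes: quarter note = 4; whole rest = 16; half rest = 8; dotted eighth = 3; dotted half = 12; a full sixteenth-note quintuplet (5 notes) (five quintuplet sixteenths span one quarter) = 4.
Altogether 4 + 16 + 8 + 3 + 12 + 4 = 47.
47 ÷ 2 = 23.5 beats.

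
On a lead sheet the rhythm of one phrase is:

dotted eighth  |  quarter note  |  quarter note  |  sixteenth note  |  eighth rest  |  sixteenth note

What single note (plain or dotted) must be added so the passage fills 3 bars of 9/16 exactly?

3 bars of 9/16 = 27 sixteenth notes.
Working in sixteenth notes: dotted eighth = 3; quarter note = 4; quarter note = 4; sixteenth note = 1; eighth rest = 2; sixteenth note = 1.
Total: 3 + 4 + 4 + 1 + 2 + 1 = 15.
Remaining: 27 − 15 = 12 sixteenth notes, which is a dotted half note.

dotted half note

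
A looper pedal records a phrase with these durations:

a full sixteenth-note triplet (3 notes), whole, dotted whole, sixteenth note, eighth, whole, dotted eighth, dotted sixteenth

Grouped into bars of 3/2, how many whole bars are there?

2

One bar of 3/2 = 48 thirty-second notes.
In thirty-second notes: a full sixteenth-note triplet (3 notes) (three triplet sixteenths span one eighth) = 4; whole = 32; dotted whole = 48; sixteenth note = 2; eighth = 4; whole = 32; dotted eighth = 6; dotted sixteenth = 3.
Total: 4 + 32 + 48 + 2 + 4 + 32 + 6 + 3 = 131.
131 ÷ 48 = 2 complete bars with 35 left over.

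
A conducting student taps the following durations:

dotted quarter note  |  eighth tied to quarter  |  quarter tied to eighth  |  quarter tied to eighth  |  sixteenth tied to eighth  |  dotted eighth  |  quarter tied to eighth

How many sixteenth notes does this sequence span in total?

36

Convert each value to sixteenth notes: dotted quarter note = 6; eighth tied to quarter (eighth + quarter) = 6; quarter tied to eighth (quarter + eighth) = 6; quarter tied to eighth (quarter + eighth) = 6; sixteenth tied to eighth (sixteenth + eighth) = 3; dotted eighth = 3; quarter tied to eighth (quarter + eighth) = 6.
Altogether 6 + 6 + 6 + 6 + 3 + 3 + 6 = 36 sixteenth notes.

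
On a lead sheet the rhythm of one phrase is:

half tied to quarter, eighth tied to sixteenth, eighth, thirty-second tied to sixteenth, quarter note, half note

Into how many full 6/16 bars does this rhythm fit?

One bar of 6/16 = 12 thirty-second notes.
Each duration in thirty-second notes: half tied to quarter (half + quarter) = 24; eighth tied to sixteenth (eighth + sixteenth) = 6; eighth = 4; thirty-second tied to sixteenth (thirty-second + sixteenth) = 3; quarter note = 8; half note = 16.
Altogether 24 + 6 + 4 + 3 + 8 + 16 = 61.
61 ÷ 12 = 5 complete bars with 1 left over.

5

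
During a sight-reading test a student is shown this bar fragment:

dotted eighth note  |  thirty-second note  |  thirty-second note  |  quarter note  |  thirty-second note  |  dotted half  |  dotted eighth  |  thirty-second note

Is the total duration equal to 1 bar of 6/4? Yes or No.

Yes

One bar of 6/4 = 48 thirty-second notes.
Convert each value to thirty-second notes: dotted eighth note = 6; thirty-second note = 1; thirty-second note = 1; quarter note = 8; thirty-second note = 1; dotted half = 24; dotted eighth = 6; thirty-second note = 1.
Sum: 6 + 1 + 1 + 8 + 1 + 24 + 6 + 1 = 48.
48 equals 48, so the answer is Yes.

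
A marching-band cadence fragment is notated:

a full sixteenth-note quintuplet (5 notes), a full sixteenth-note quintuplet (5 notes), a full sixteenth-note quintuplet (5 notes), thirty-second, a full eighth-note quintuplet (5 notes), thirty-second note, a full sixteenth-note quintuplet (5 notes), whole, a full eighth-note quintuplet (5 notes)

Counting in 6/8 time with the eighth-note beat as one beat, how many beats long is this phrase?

One eighth-note beat = 4 thirty-second notes.
Express everything in thirty-second notes: a full sixteenth-note quintuplet (5 notes) (five quintuplet sixteenths span one quarter) = 8; a full sixteenth-note quintuplet (5 notes) (five quintuplet sixteenths span one quarter) = 8; a full sixteenth-note quintuplet (5 notes) (five quintuplet sixteenths span one quarter) = 8; thirty-second = 1; a full eighth-note quintuplet (5 notes) (five quintuplet eighths span one half) = 16; thirty-second note = 1; a full sixteenth-note quintuplet (5 notes) (five quintuplet sixteenths span one quarter) = 8; whole = 32; a full eighth-note quintuplet (5 notes) (five quintuplet eighths span one half) = 16.
Altogether 8 + 8 + 8 + 1 + 16 + 1 + 8 + 32 + 16 = 98.
98 ÷ 4 = 24.5 beats.

24.5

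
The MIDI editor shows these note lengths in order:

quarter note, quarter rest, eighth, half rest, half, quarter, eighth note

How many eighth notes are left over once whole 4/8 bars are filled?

One bar of 4/8 = 4 eighth notes.
Working in eighth notes: quarter note = 2; quarter rest = 2; eighth = 1; half rest = 4; half = 4; quarter = 2; eighth note = 1.
Altogether 2 + 2 + 1 + 4 + 4 + 2 + 1 = 16.
16 ÷ 4 = 4 complete bars with 0 eighth notes remaining.

0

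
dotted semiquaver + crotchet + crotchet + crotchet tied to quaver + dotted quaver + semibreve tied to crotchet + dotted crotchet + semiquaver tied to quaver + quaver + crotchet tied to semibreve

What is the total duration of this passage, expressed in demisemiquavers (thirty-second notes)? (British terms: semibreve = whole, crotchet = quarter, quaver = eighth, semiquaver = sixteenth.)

Working in thirty-second notes: dotted semiquaver = 3; crotchet = 8; crotchet = 8; crotchet tied to quaver (crotchet + quaver) = 12; dotted quaver = 6; semibreve tied to crotchet (semibreve + crotchet) = 40; dotted crotchet = 12; semiquaver tied to quaver (semiquaver + quaver) = 6; quaver = 4; crotchet tied to semibreve (crotchet + semibreve) = 40.
Altogether 3 + 8 + 8 + 12 + 6 + 40 + 12 + 6 + 4 + 40 = 139 thirty-second notes.

139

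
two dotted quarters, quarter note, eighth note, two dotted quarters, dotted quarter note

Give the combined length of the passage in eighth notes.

18

Each duration in eighth notes: dotted quarter = 3; dotted quarter = 3; quarter note = 2; eighth note = 1; dotted quarter = 3; dotted quarter = 3; dotted quarter note = 3.
Altogether 3 + 3 + 2 + 1 + 3 + 3 + 3 = 18 eighth notes.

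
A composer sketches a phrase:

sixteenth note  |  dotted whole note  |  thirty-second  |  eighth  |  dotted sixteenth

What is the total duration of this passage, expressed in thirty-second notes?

In thirty-second notes: sixteenth note = 2; dotted whole note = 48; thirty-second = 1; eighth = 4; dotted sixteenth = 3.
Total: 2 + 48 + 1 + 4 + 3 = 58 thirty-second notes.

58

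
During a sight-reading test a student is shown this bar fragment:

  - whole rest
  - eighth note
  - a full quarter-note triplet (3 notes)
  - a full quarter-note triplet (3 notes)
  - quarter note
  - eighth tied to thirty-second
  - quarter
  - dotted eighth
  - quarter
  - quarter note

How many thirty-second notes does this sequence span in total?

111

Express everything in thirty-second notes: whole rest = 32; eighth note = 4; a full quarter-note triplet (3 notes) (three triplet quarters span one half) = 16; a full quarter-note triplet (3 notes) (three triplet quarters span one half) = 16; quarter note = 8; eighth tied to thirty-second (eighth + thirty-second) = 5; quarter = 8; dotted eighth = 6; quarter = 8; quarter note = 8.
Total: 32 + 4 + 16 + 16 + 8 + 5 + 8 + 6 + 8 + 8 = 111 thirty-second notes.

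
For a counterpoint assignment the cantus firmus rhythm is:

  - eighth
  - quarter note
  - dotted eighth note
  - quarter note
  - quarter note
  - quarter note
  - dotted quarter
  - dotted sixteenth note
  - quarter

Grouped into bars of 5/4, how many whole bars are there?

1

One bar of 5/4 = 40 thirty-second notes.
Express everything in thirty-second notes: eighth = 4; quarter note = 8; dotted eighth note = 6; quarter note = 8; quarter note = 8; quarter note = 8; dotted quarter = 12; dotted sixteenth note = 3; quarter = 8.
Sum: 4 + 8 + 6 + 8 + 8 + 8 + 12 + 3 + 8 = 65.
65 ÷ 40 = 1 complete bar with 25 left over.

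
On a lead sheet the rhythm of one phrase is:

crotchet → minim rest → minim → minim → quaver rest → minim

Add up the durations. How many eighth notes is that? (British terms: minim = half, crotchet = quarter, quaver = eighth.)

19

Express everything in eighth notes: crotchet = 2; minim rest = 4; minim = 4; minim = 4; quaver rest = 1; minim = 4.
Total: 2 + 4 + 4 + 4 + 1 + 4 = 19 eighth notes.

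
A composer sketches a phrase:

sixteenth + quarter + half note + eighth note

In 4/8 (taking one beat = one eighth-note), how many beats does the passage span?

One eighth-note beat = 2 sixteenth notes.
Each duration in sixteenth notes: sixteenth = 1; quarter = 4; half note = 8; eighth note = 2.
Altogether 1 + 4 + 8 + 2 = 15.
15 ÷ 2 = 7.5 beats.

7.5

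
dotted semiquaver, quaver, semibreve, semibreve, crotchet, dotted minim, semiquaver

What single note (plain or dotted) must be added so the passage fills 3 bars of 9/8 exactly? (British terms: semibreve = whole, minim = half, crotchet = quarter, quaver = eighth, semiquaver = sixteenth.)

dotted sixteenth note

3 bars of 9/8 = 108 thirty-second notes.
Express everything in thirty-second notes: dotted semiquaver = 3; quaver = 4; semibreve = 32; semibreve = 32; crotchet = 8; dotted minim = 24; semiquaver = 2.
Altogether 3 + 4 + 32 + 32 + 8 + 24 + 2 = 105.
Remaining: 108 − 105 = 3 thirty-second notes, which is a dotted sixteenth note.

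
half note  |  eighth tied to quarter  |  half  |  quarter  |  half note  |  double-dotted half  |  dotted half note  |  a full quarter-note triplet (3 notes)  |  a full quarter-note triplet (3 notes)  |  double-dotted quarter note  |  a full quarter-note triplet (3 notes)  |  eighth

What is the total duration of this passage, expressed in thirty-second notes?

186

Express everything in thirty-second notes: half note = 16; eighth tied to quarter (eighth + quarter) = 12; half = 16; quarter = 8; half note = 16; double-dotted half = 28; dotted half note = 24; a full quarter-note triplet (3 notes) (three triplet quarters span one half) = 16; a full quarter-note triplet (3 notes) (three triplet quarters span one half) = 16; double-dotted quarter note = 14; a full quarter-note triplet (3 notes) (three triplet quarters span one half) = 16; eighth = 4.
Total: 16 + 12 + 16 + 8 + 16 + 28 + 24 + 16 + 16 + 14 + 16 + 4 = 186 thirty-second notes.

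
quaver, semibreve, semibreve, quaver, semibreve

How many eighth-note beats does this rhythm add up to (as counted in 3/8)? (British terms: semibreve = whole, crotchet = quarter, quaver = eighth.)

26

One eighth-note beat = 2 sixteenth notes.
Express everything in sixteenth notes: quaver = 2; semibreve = 16; semibreve = 16; quaver = 2; semibreve = 16.
Sum: 2 + 16 + 16 + 2 + 16 = 52.
52 ÷ 2 = 26 beats.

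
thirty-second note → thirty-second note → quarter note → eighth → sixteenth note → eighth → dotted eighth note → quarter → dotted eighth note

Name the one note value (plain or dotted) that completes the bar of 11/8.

eighth note

The bar of 11/8 = 44 thirty-second notes.
Each duration in thirty-second notes: thirty-second note = 1; thirty-second note = 1; quarter note = 8; eighth = 4; sixteenth note = 2; eighth = 4; dotted eighth note = 6; quarter = 8; dotted eighth note = 6.
Altogether 1 + 1 + 8 + 4 + 2 + 4 + 6 + 8 + 6 = 40.
Remaining: 44 − 40 = 4 thirty-second notes, which is a eighth note.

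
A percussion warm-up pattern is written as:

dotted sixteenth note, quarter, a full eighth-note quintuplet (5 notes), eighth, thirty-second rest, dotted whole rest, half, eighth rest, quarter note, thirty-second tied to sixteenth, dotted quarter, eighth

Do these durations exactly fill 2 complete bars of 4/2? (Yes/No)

No

One bar of 4/2 = 64 thirty-second notes, so 2 bars = 128.
Convert each value to thirty-second notes: dotted sixteenth note = 3; quarter = 8; a full eighth-note quintuplet (5 notes) (five quintuplet eighths span one half) = 16; eighth = 4; thirty-second rest = 1; dotted whole rest = 48; half = 16; eighth rest = 4; quarter note = 8; thirty-second tied to sixteenth (thirty-second + sixteenth) = 3; dotted quarter = 12; eighth = 4.
Adding: 3 + 8 + 16 + 4 + 1 + 48 + 16 + 4 + 8 + 3 + 12 + 4 = 127.
127 falls short of 128, so the answer is No.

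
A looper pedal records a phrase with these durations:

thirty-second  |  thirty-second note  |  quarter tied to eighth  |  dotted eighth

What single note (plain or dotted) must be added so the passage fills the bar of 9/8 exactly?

half note

The bar of 9/8 = 36 thirty-second notes.
Each duration in thirty-second notes: thirty-second = 1; thirty-second note = 1; quarter tied to eighth (quarter + eighth) = 12; dotted eighth = 6.
Adding: 1 + 1 + 12 + 6 = 20.
Remaining: 36 − 20 = 16 thirty-second notes, which is a half note.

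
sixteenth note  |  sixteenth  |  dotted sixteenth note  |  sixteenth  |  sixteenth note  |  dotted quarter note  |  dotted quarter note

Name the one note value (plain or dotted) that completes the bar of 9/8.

thirty-second note

The bar of 9/8 = 36 thirty-second notes.
Convert each value to thirty-second notes: sixteenth note = 2; sixteenth = 2; dotted sixteenth note = 3; sixteenth = 2; sixteenth note = 2; dotted quarter note = 12; dotted quarter note = 12.
Altogether 2 + 2 + 3 + 2 + 2 + 12 + 12 = 35.
Remaining: 36 − 35 = 1 thirty-second note, which is a thirty-second note.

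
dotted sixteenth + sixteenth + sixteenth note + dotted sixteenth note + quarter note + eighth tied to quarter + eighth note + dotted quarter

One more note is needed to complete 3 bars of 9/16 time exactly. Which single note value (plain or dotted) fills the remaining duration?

quarter note

3 bars of 9/16 = 54 thirty-second notes.
In thirty-second notes: dotted sixteenth = 3; sixteenth = 2; sixteenth note = 2; dotted sixteenth note = 3; quarter note = 8; eighth tied to quarter (eighth + quarter) = 12; eighth note = 4; dotted quarter = 12.
Adding: 3 + 2 + 2 + 3 + 8 + 12 + 4 + 12 = 46.
Remaining: 54 − 46 = 8 thirty-second notes, which is a quarter note.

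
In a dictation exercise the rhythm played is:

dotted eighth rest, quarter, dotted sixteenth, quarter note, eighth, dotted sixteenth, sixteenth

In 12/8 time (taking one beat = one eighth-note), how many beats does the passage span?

8.5

One eighth-note beat = 4 thirty-second notes.
Convert each value to thirty-second notes: dotted eighth rest = 6; quarter = 8; dotted sixteenth = 3; quarter note = 8; eighth = 4; dotted sixteenth = 3; sixteenth = 2.
Adding: 6 + 8 + 3 + 8 + 4 + 3 + 2 = 34.
34 ÷ 4 = 8.5 beats.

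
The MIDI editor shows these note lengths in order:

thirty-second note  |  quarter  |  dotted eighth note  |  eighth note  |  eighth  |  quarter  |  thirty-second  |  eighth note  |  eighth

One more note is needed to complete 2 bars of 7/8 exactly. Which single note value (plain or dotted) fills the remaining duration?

2 bars of 7/8 = 56 thirty-second notes.
Each duration in thirty-second notes: thirty-second note = 1; quarter = 8; dotted eighth note = 6; eighth note = 4; eighth = 4; quarter = 8; thirty-second = 1; eighth note = 4; eighth = 4.
Total: 1 + 8 + 6 + 4 + 4 + 8 + 1 + 4 + 4 = 40.
Remaining: 56 − 40 = 16 thirty-second notes, which is a half note.

half note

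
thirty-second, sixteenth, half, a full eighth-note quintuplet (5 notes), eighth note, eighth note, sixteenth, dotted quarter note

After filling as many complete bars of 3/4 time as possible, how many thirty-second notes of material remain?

9

One bar of 3/4 = 24 thirty-second notes.
Convert each value to thirty-second notes: thirty-second = 1; sixteenth = 2; half = 16; a full eighth-note quintuplet (5 notes) (five quintuplet eighths span one half) = 16; eighth note = 4; eighth note = 4; sixteenth = 2; dotted quarter note = 12.
Altogether 1 + 2 + 16 + 16 + 4 + 4 + 2 + 12 = 57.
57 ÷ 24 = 2 complete bars with 9 thirty-second notes remaining.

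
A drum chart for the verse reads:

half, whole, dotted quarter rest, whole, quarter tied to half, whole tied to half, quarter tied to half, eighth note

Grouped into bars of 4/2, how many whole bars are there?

3

One bar of 4/2 = 16 eighth notes.
Each duration in eighth notes: half = 4; whole = 8; dotted quarter rest = 3; whole = 8; quarter tied to half (quarter + half) = 6; whole tied to half (whole + half) = 12; quarter tied to half (quarter + half) = 6; eighth note = 1.
Sum: 4 + 8 + 3 + 8 + 6 + 12 + 6 + 1 = 48.
48 ÷ 16 = 3 complete bars with 0 left over.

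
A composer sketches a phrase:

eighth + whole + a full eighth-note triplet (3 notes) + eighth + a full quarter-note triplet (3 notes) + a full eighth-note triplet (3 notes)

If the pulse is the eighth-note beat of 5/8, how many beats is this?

18

One eighth-note beat = 2 sixteenth notes.
Express everything in sixteenth notes: eighth = 2; whole = 16; a full eighth-note triplet (3 notes) (three triplet eighths span one quarter) = 4; eighth = 2; a full quarter-note triplet (3 notes) (three triplet quarters span one half) = 8; a full eighth-note triplet (3 notes) (three triplet eighths span one quarter) = 4.
Adding: 2 + 16 + 4 + 2 + 8 + 4 = 36.
36 ÷ 2 = 18 beats.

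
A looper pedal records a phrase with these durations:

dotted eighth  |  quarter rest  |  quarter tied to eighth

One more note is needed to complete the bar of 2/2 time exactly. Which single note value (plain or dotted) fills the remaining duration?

The bar of 2/2 = 16 sixteenth notes.
Each duration in sixteenth notes: dotted eighth = 3; quarter rest = 4; quarter tied to eighth (quarter + eighth) = 6.
Sum: 3 + 4 + 6 = 13.
Remaining: 16 − 13 = 3 sixteenth notes, which is a dotted eighth note.

dotted eighth note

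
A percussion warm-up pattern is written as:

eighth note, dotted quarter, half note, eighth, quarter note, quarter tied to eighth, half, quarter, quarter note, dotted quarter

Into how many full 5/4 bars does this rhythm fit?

One bar of 5/4 = 10 eighth notes.
Each duration in eighth notes: eighth note = 1; dotted quarter = 3; half note = 4; eighth = 1; quarter note = 2; quarter tied to eighth (quarter + eighth) = 3; half = 4; quarter = 2; quarter note = 2; dotted quarter = 3.
Total: 1 + 3 + 4 + 1 + 2 + 3 + 4 + 2 + 2 + 3 = 25.
25 ÷ 10 = 2 complete bars with 5 left over.

2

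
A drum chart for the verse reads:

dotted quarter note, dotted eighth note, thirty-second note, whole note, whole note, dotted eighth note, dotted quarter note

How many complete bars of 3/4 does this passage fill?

One bar of 3/4 = 24 thirty-second notes.
Convert each value to thirty-second notes: dotted quarter note = 12; dotted eighth note = 6; thirty-second note = 1; whole note = 32; whole note = 32; dotted eighth note = 6; dotted quarter note = 12.
Altogether 12 + 6 + 1 + 32 + 32 + 6 + 12 = 101.
101 ÷ 24 = 4 complete bars with 5 left over.

4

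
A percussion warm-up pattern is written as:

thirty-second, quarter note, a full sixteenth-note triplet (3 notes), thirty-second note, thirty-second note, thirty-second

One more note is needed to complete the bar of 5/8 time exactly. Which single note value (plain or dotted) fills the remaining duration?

eighth note

The bar of 5/8 = 20 thirty-second notes.
In thirty-second notes: thirty-second = 1; quarter note = 8; a full sixteenth-note triplet (3 notes) (three triplet sixteenths span one eighth) = 4; thirty-second note = 1; thirty-second note = 1; thirty-second = 1.
Altogether 1 + 8 + 4 + 1 + 1 + 1 = 16.
Remaining: 20 − 16 = 4 thirty-second notes, which is a eighth note.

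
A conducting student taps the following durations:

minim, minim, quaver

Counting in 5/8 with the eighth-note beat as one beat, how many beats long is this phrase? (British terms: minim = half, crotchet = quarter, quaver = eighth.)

9

One eighth-note beat = 2 sixteenth notes.
Express everything in sixteenth notes: minim = 8; minim = 8; quaver = 2.
Adding: 8 + 8 + 2 = 18.
18 ÷ 2 = 9 beats.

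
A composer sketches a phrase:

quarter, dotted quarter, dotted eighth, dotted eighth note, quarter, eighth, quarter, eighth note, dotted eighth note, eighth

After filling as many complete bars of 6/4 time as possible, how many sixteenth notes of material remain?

9

One bar of 6/4 = 24 sixteenth notes.
Each duration in sixteenth notes: quarter = 4; dotted quarter = 6; dotted eighth = 3; dotted eighth note = 3; quarter = 4; eighth = 2; quarter = 4; eighth note = 2; dotted eighth note = 3; eighth = 2.
Altogether 4 + 6 + 3 + 3 + 4 + 2 + 4 + 2 + 3 + 2 = 33.
33 ÷ 24 = 1 complete bar with 9 sixteenth notes remaining.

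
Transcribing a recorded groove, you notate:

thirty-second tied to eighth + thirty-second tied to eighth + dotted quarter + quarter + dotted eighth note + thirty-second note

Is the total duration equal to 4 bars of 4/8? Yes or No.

One bar of 4/8 = 16 thirty-second notes, so 4 bars = 64.
In thirty-second notes: thirty-second tied to eighth (thirty-second + eighth) = 5; thirty-second tied to eighth (thirty-second + eighth) = 5; dotted quarter = 12; quarter = 8; dotted eighth note = 6; thirty-second note = 1.
Sum: 5 + 5 + 12 + 8 + 6 + 1 = 37.
37 falls short of 64, so the answer is No.

No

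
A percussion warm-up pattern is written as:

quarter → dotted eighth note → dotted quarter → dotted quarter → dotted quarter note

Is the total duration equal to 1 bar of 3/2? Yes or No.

No

One bar of 3/2 = 24 sixteenth notes.
Convert each value to sixteenth notes: quarter = 4; dotted eighth note = 3; dotted quarter = 6; dotted quarter = 6; dotted quarter note = 6.
Altogether 4 + 3 + 6 + 6 + 6 = 25.
25 exceeds 24, so the answer is No.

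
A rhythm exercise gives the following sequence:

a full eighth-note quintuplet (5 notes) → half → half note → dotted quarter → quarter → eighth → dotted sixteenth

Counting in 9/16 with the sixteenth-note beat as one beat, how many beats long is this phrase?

One sixteenth-note beat = 2 thirty-second notes.
Each duration in thirty-second notes: a full eighth-note quintuplet (5 notes) (five quintuplet eighths span one half) = 16; half = 16; half note = 16; dotted quarter = 12; quarter = 8; eighth = 4; dotted sixteenth = 3.
Adding: 16 + 16 + 16 + 12 + 8 + 4 + 3 = 75.
75 ÷ 2 = 37.5 beats.

37.5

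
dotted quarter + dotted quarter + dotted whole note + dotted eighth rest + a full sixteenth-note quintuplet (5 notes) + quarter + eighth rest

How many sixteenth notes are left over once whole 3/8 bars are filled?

One bar of 3/8 = 6 sixteenth notes.
Each duration in sixteenth notes: dotted quarter = 6; dotted quarter = 6; dotted whole note = 24; dotted eighth rest = 3; a full sixteenth-note quintuplet (5 notes) (five quintuplet sixteenths span one quarter) = 4; quarter = 4; eighth rest = 2.
Sum: 6 + 6 + 24 + 3 + 4 + 4 + 2 = 49.
49 ÷ 6 = 8 complete bars with 1 sixteenth note remaining.

1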